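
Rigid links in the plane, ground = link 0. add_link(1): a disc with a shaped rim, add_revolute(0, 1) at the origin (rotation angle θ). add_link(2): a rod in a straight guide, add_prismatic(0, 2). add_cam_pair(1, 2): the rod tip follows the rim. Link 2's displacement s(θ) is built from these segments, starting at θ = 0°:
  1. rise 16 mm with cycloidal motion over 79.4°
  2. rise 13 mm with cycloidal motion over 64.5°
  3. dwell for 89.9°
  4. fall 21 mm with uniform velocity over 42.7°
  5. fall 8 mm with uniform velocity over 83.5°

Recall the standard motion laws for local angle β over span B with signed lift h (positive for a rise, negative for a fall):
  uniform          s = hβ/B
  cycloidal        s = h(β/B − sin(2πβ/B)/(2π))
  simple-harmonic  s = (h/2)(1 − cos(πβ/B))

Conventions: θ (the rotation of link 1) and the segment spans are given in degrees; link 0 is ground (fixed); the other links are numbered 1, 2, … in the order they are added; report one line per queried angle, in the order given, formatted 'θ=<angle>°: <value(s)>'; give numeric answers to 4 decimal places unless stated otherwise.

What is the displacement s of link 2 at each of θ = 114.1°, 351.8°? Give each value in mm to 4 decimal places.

segment 1 (0° to 79.4°, cycloidal, h = 16) is passed completely: s = 0.0000 + (16) = 16.0000
θ = 114.1° falls in segment 2 (79.4° to 143.9°, cycloidal, h = 13): β = 114.1 − 79.4 = 34.7°, B = 64.5°; Δs = 13·(0.5380 − sin(2π·0.5380)/(2π)) = 7.4829; s = 16.0000 + 7.4829 = 23.4829
segment 2 (79.4° to 143.9°, cycloidal, h = 13) is passed completely: s = 16.0000 + (13) = 29.0000
segment 3 (143.9° to 233.8°, dwell): s unchanged at 29.0000
segment 4 (233.8° to 276.5°, uniform, h = -21) is passed completely: s = 29.0000 + (-21) = 8.0000
θ = 351.8° falls in segment 5 (276.5° to 360°, uniform, h = -8): β = 351.8 − 276.5 = 75.3°, B = 83.5°; Δs = -8·75.3/83.5 = -7.2144; s = 8.0000 − 7.2144 = 0.7856

θ=114.1°: 23.4829
θ=351.8°: 0.7856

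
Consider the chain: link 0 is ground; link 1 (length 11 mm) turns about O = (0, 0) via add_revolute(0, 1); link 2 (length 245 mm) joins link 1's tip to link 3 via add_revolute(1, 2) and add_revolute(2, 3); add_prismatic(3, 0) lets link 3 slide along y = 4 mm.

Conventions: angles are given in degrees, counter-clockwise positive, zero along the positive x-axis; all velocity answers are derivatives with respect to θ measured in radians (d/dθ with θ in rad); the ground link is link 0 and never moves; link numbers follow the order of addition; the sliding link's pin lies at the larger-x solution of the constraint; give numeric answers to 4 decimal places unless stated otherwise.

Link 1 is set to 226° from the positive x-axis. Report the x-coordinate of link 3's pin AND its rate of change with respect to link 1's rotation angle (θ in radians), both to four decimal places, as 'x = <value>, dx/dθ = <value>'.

geometry: r = 11 mm, L = 245 mm, e = 4 mm
crank pin P = (r cos θ, r sin θ) = (-7.641242, -7.912738)
h = r sin θ − e = -7.912738 − 4 = -11.912738
x = r cos θ + √(L² − h²) = -7.641242 + 244.710210 = 237.068968
dx/dθ = −r sin θ − h·r cos θ/√(L² − h²) (θ in radians; h = -11.912738) = 7.540754

x = 237.0690, dx/dθ = 7.5408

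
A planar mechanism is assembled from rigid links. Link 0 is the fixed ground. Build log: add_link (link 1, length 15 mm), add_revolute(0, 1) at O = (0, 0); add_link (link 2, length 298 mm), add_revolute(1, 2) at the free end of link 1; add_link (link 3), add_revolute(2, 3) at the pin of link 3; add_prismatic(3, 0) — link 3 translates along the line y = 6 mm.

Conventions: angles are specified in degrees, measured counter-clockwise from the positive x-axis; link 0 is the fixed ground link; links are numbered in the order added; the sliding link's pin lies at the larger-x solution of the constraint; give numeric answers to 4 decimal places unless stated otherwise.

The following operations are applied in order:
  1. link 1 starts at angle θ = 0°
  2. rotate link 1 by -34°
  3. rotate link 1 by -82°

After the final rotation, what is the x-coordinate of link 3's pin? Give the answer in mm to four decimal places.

geometry: r = 15 mm, L = 298 mm, e = 6 mm; θ starts at 0°
rotate link 1 by -34°: θ ← 0° -34° = -34°
rotate link 1 by -82°: θ ← -34° -82° = -116°
crank pin P = (r cos θ, r sin θ) = (-6.575567, -13.481911)
h = r sin θ − e = -13.481911 − 6 = -19.481911
x = r cos θ + √(L² − h²) = -6.575567 + 297.362498 = 290.786931

290.7869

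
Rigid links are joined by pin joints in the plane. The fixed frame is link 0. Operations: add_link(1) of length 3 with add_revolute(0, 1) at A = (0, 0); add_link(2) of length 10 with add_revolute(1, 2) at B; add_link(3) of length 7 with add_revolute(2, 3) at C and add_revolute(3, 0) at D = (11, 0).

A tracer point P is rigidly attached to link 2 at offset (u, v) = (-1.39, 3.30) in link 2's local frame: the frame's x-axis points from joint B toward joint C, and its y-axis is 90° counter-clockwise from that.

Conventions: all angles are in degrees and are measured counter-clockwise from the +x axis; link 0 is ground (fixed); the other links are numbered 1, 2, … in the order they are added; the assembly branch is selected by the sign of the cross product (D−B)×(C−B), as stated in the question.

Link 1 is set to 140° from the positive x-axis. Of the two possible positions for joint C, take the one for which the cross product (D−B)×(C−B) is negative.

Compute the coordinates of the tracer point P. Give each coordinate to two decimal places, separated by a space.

A=(0,0), D=(11.00,0)
B = A + 3.00·(cos140°, sin140°) = (-2.2981, 1.9284)
|BD| = 13.4372
circle(B,10.00) ∩ circle(D,7.00): a=8.6163, h=5.0753
  candidates: C₊=(6.9574,5.7146) cross=68.198; C₋=(5.5006,-4.3310) cross=-68.198
  branch - wants cross < 0 → take C=(5.5006,-4.3310) (cross=-68.198)
ex = (C−B)/|BC| = (0.7799,-0.6259); ey = (0.6259,0.7799)
P = B + -1.39·ex + 3.30·ey = (-1.3166,5.3720)

-1.32 5.37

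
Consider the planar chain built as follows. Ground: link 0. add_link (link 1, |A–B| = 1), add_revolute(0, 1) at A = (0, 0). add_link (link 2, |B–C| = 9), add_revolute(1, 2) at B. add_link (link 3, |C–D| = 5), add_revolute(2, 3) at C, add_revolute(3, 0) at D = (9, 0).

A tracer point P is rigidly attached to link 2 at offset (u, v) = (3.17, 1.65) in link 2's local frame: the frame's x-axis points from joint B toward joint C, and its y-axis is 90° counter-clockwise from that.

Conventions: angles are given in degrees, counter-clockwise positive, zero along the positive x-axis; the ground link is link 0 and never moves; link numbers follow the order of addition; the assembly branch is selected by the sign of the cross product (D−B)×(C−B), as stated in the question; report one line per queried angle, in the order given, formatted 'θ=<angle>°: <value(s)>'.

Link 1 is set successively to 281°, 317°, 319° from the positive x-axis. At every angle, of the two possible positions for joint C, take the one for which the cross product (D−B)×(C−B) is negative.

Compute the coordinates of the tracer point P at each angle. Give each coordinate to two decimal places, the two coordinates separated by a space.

A=(0,0), D=(9.00,0)
θ=281°: B = A + 1.00·(cos281°, sin281°) = (0.1908, -0.9816)
θ=281°: |BD| = 8.8637
θ=281°: circle(B,9.00) ∩ circle(D,5.00): a=7.5908, h=4.8353
θ=281°:   candidates: C₊=(7.1994,4.6645) cross=42.858; C₋=(8.2704,-4.9465) cross=-42.858
θ=281°:   branch - wants cross < 0 → take C=(8.2704,-4.9465) (cross=-42.858)
θ=281°: ex = (C−B)/|BC| = (0.8977,-0.4405); ey = (0.4405,0.8977)
θ=281°: P = B + 3.17·ex + 1.65·ey = (3.7635,-0.8969)
θ=317°: B = A + 1.00·(cos317°, sin317°) = (0.7314, -0.6820)
θ=317°: |BD| = 8.2967
θ=317°: circle(B,9.00) ∩ circle(D,5.00): a=7.5232, h=4.9398
θ=317°:   candidates: C₊=(7.8230,4.8595) cross=40.984; C₋=(8.6351,-4.9867) cross=-40.984
θ=317°:   branch - wants cross < 0 → take C=(8.6351,-4.9867) (cross=-40.984)
θ=317°: ex = (C−B)/|BC| = (0.8782,-0.4783); ey = (0.4783,0.8782)
θ=317°: P = B + 3.17·ex + 1.65·ey = (4.3044,-0.7492)
θ=319°: B = A + 1.00·(cos319°, sin319°) = (0.7547, -0.6561)
θ=319°: |BD| = 8.2713
θ=319°: circle(B,9.00) ∩ circle(D,5.00): a=7.5209, h=4.9434
θ=319°:   candidates: C₊=(7.8598,4.8683) cross=40.888; C₋=(8.6440,-4.9873) cross=-40.888
θ=319°:   branch - wants cross < 0 → take C=(8.6440,-4.9873) (cross=-40.888)
θ=319°: ex = (C−B)/|BC| = (0.8766,-0.4812); ey = (0.4812,0.8766)
θ=319°: P = B + 3.17·ex + 1.65·ey = (4.3275,-0.7353)

θ=281°: 3.76 -0.90
θ=317°: 4.30 -0.75
θ=319°: 4.33 -0.74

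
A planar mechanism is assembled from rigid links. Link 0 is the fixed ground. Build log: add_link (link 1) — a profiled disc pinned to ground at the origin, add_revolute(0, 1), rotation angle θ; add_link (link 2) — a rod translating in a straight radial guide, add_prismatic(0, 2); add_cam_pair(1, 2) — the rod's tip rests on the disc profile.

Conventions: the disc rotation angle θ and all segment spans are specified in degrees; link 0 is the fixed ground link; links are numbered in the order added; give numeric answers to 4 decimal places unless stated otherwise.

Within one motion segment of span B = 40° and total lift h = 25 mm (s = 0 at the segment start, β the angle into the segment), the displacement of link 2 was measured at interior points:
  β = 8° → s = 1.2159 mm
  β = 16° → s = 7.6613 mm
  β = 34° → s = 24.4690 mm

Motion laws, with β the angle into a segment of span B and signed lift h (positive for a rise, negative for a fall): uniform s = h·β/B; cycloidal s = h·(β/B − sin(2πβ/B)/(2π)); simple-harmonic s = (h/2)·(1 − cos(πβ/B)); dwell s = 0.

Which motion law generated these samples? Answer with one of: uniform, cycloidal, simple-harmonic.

candidates at β/B = r: uniform s = h·r (linear in β); cycloidal s = h·(r − sin(2πr)/(2π)); simple-harmonic s = (h/2)(1 − cos(πr))
β=8°: printed 1.2159 | uniform 5.0000, cycloidal 1.2159, simple-harmonic 2.3873
β=16°: printed 7.6613 | uniform 10.0000, cycloidal 7.6613, simple-harmonic 8.6373
β=34°: printed 24.4690 | uniform 21.2500, cycloidal 24.4690, simple-harmonic 23.6376
only one law matches every sample → cycloidal

cycloidal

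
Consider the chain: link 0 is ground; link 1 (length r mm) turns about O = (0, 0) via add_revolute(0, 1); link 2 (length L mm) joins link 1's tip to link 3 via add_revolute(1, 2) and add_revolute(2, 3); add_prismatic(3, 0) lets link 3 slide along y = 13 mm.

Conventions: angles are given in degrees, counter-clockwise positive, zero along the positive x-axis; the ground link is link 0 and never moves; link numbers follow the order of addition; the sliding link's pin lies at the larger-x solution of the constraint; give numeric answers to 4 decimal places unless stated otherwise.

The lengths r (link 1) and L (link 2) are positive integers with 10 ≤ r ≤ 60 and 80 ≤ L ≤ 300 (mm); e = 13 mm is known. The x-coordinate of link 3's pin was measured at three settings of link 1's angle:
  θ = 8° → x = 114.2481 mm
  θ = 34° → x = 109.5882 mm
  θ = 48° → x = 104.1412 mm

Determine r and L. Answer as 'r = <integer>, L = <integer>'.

constraint per measurement: (x − r cos θ)² + (r sin θ − e)² = L²
subtracting the θ₁ and θ₂ equations cancels the r² and L² terms:
r = (x₁² − x₂²) / (2[(x₁cos θ₁ + e sin θ₁) − (x₂cos θ₂ + e sin θ₂)]) = 31.0004 → r = 31
L² = (x₁ − r cos θ₁)² + (r sin θ₁ − e)² = 7056.0076 → L = 84.0000 → L = 84
check at θ₃=48°: x = 104.1412 (printed 104.1412) ✓

r = 31, L = 84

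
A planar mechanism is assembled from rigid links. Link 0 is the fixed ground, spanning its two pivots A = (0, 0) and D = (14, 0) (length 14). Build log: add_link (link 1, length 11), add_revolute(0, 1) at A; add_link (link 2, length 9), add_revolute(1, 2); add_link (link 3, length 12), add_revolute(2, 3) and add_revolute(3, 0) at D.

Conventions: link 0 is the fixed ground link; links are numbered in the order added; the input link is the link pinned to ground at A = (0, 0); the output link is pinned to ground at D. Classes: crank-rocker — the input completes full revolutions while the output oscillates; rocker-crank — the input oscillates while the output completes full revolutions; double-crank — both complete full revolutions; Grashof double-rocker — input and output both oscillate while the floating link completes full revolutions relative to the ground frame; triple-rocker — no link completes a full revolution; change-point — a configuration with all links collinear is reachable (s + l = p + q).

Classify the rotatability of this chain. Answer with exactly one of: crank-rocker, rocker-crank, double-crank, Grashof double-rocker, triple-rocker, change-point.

lengths: ground=14, input=11, coupler=9, output=12
sorted: s=9 (shortest), l=14 (longest), p+q=23
s + l = 23 vs p + q = 23
s + l = p + q → change-point (collinear configuration reachable)

change-point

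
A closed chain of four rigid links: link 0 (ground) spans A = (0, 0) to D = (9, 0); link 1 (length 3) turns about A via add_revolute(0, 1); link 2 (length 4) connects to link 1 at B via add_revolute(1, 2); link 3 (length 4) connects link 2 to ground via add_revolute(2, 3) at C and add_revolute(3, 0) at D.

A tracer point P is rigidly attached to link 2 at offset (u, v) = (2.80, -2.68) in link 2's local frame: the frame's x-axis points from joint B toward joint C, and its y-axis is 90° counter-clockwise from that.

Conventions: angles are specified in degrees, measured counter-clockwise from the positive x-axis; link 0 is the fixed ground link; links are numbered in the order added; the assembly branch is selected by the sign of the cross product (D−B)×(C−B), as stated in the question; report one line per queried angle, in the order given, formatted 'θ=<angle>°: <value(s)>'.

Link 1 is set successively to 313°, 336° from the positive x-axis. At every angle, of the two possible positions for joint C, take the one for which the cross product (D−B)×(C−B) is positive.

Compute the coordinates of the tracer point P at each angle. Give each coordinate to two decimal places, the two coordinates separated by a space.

A=(0,0), D=(9.00,0)
θ=313°: B = A + 3.00·(cos313°, sin313°) = (2.0460, -2.1941)
θ=313°: |BD| = 7.2919
θ=313°: circle(B,4.00) ∩ circle(D,4.00): a=3.6460, h=1.6453
θ=313°:   candidates: C₊=(5.0279,0.4720) cross=11.997; C₋=(6.0180,-2.6661) cross=-11.997
θ=313°:   branch + wants cross > 0 → take C=(5.0279,0.4720) (cross=11.997)
θ=313°: ex = (C−B)/|BC| = (0.7455,0.6665); ey = (-0.6665,0.7455)
θ=313°: P = B + 2.80·ex + -2.68·ey = (5.9196,-2.3257)
θ=336°: B = A + 3.00·(cos336°, sin336°) = (2.7406, -1.2202)
θ=336°: |BD| = 6.3772
θ=336°: circle(B,4.00) ∩ circle(D,4.00): a=3.1886, h=2.4151
θ=336°:   candidates: C₊=(5.4082,1.7604) cross=15.402; C₋=(6.3324,-2.9806) cross=-15.402
θ=336°:   branch + wants cross > 0 → take C=(5.4082,1.7604) (cross=15.402)
θ=336°: ex = (C−B)/|BC| = (0.6669,0.7452); ey = (-0.7452,0.6669)
θ=336°: P = B + 2.80·ex + -2.68·ey = (6.6049,-0.9211)

θ=313°: 5.92 -2.33
θ=336°: 6.60 -0.92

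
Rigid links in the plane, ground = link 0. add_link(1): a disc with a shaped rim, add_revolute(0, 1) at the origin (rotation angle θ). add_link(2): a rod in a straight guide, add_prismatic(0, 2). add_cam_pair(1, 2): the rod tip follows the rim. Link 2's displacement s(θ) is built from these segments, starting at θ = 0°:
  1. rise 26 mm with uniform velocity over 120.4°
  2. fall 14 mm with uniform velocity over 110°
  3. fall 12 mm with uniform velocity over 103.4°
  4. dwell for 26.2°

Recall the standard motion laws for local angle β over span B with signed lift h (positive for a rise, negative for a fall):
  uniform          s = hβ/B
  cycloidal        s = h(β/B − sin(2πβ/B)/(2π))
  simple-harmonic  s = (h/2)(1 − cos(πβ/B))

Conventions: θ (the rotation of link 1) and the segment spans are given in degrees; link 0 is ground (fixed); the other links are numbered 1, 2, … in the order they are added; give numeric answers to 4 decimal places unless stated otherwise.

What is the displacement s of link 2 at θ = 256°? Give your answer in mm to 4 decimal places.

segment 1 (0° to 120.4°, uniform, h = 26) is passed completely: s = 0.0000 + (26) = 26.0000
segment 2 (120.4° to 230.4°, uniform, h = -14) is passed completely: s = 26.0000 + (-14) = 12.0000
θ = 256° falls in segment 3 (230.4° to 333.8°, uniform, h = -12): β = 256 − 230.4 = 25.6°, B = 103.4°; Δs = -12·25.6/103.4 = -2.9710; s = 12.0000 − 2.9710 = 9.0290

9.0290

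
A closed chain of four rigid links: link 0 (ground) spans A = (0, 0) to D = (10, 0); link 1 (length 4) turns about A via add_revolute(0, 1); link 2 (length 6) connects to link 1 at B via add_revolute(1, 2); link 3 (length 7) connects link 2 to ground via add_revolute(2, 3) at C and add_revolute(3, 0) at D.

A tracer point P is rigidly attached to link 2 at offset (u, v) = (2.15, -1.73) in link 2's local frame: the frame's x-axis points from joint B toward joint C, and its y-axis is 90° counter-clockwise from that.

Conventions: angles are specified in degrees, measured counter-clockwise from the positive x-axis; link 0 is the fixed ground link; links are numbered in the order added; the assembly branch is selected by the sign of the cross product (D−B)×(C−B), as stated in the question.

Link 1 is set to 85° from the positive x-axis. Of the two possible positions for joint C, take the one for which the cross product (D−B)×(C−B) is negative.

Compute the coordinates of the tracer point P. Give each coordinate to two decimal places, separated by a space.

A=(0,0), D=(10.00,0)
B = A + 4.00·(cos85°, sin85°) = (0.3486, 3.9848)
|BD| = 10.4416
circle(B,6.00) ∩ circle(D,7.00): a=4.5983, h=3.8543
  candidates: C₊=(6.0698,5.7925) cross=40.245; C₋=(3.1280,-1.3326) cross=-40.245
  branch - wants cross < 0 → take C=(3.1280,-1.3326) (cross=-40.245)
ex = (C−B)/|BC| = (0.4632,-0.8862); ey = (0.8862,0.4632)
P = B + 2.15·ex + -1.73·ey = (-0.1886,1.2780)

-0.19 1.28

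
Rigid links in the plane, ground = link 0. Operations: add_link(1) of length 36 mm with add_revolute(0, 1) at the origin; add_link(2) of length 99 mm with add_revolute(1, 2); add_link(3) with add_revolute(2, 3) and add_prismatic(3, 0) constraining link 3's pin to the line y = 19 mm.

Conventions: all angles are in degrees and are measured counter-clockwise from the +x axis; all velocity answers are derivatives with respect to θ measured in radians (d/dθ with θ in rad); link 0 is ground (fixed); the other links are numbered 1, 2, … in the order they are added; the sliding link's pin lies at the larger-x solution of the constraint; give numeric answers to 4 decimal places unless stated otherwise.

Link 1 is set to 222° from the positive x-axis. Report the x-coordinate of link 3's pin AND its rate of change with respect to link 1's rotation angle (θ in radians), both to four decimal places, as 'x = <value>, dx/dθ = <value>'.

geometry: r = 36 mm, L = 99 mm, e = 19 mm
crank pin P = (r cos θ, r sin θ) = (-26.753214, -24.088702)
h = r sin θ − e = -24.088702 − 19 = -43.088702
x = r cos θ + √(L² − h²) = -26.753214 + 89.131161 = 62.377947
dx/dθ = −r sin θ − h·r cos θ/√(L² − h²) (θ in radians; h = -43.088702) = 11.155388

x = 62.3779, dx/dθ = 11.1554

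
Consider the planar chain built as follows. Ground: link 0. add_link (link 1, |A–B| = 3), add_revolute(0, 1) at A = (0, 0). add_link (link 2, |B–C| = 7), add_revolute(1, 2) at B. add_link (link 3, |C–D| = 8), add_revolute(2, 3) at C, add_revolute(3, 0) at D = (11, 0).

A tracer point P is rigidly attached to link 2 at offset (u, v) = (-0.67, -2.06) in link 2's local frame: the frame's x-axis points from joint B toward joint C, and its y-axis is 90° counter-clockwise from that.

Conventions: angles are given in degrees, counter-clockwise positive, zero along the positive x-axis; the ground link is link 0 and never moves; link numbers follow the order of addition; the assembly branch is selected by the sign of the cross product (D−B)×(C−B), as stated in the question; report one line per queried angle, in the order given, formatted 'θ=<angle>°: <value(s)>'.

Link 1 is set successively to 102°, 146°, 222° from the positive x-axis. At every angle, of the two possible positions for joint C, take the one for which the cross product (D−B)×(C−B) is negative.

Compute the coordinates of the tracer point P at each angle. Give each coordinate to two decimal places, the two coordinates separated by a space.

A=(0,0), D=(11.00,0)
θ=102°: B = A + 3.00·(cos102°, sin102°) = (-0.6237, 2.9344)
θ=102°: |BD| = 11.9884
θ=102°: circle(B,7.00) ∩ circle(D,8.00): a=5.3686, h=4.4920
θ=102°:   candidates: C₊=(5.6811,5.9757) cross=53.852; C₋=(3.4820,-2.7350) cross=-53.852
θ=102°:   branch - wants cross < 0 → take C=(3.4820,-2.7350) (cross=-53.852)
θ=102°: ex = (C−B)/|BC| = (0.5865,-0.8099); ey = (0.8099,0.5865)
θ=102°: P = B + -0.67·ex + -2.06·ey = (-2.6852,2.2688)
θ=146°: B = A + 3.00·(cos146°, sin146°) = (-2.4871, 1.6776)
θ=146°: |BD| = 13.5910
θ=146°: circle(B,7.00) ∩ circle(D,8.00): a=6.2437, h=3.1649
θ=146°:   candidates: C₊=(4.0995,4.0476) cross=43.014; C₋=(3.3182,-2.2338) cross=-43.014
θ=146°:   branch - wants cross < 0 → take C=(3.3182,-2.2338) (cross=-43.014)
θ=146°: ex = (C−B)/|BC| = (0.8293,-0.5588); ey = (0.5588,0.8293)
θ=146°: P = B + -0.67·ex + -2.06·ey = (-4.1938,0.3435)
θ=222°: B = A + 3.00·(cos222°, sin222°) = (-2.2294, -2.0074)
θ=222°: |BD| = 13.3809
θ=222°: circle(B,7.00) ∩ circle(D,8.00): a=6.1299, h=3.3799
θ=222°:   candidates: C₊=(3.3241,2.2539) cross=45.226; C₋=(4.3382,-4.4295) cross=-45.226
θ=222°:   branch - wants cross < 0 → take C=(4.3382,-4.4295) (cross=-45.226)
θ=222°: ex = (C−B)/|BC| = (0.9382,-0.3460); ey = (0.3460,0.9382)
θ=222°: P = B + -0.67·ex + -2.06·ey = (-3.5708,-3.7083)

θ=102°: -2.69 2.27
θ=146°: -4.19 0.34
θ=222°: -3.57 -3.71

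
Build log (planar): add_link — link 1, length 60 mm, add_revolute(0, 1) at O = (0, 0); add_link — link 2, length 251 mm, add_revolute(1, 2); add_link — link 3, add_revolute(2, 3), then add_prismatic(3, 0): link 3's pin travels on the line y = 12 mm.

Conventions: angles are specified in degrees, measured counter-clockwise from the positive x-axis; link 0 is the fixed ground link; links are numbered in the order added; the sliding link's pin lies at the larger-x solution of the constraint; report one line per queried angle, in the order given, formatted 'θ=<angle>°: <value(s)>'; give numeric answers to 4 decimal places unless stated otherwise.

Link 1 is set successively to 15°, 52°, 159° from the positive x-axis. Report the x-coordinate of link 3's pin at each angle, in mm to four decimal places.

geometry: r = 60 mm, L = 251 mm, e = 12 mm
θ=15°: crank pin P = (r cos θ, r sin θ) = (57.955550, 15.529143)
θ=15°: h = r sin θ − e = 15.529143 − 12 = 3.529143
θ=15°: x = r cos θ + √(L² − h²) = 57.955550 + 250.975188 = 308.930738
θ=52°: crank pin P = (r cos θ, r sin θ) = (36.939689, 47.280645)
θ=52°: h = r sin θ − e = 47.280645 − 12 = 35.280645
θ=52°: x = r cos θ + √(L² − h²) = 36.939689 + 248.508101 = 285.447789
θ=159°: crank pin P = (r cos θ, r sin θ) = (-56.014826, 21.502077)
θ=159°: h = r sin θ − e = 21.502077 − 12 = 9.502077
θ=159°: x = r cos θ + √(L² − h²) = -56.014826 + 250.820076 = 194.805250

θ=15°: 308.9307
θ=52°: 285.4478
θ=159°: 194.8053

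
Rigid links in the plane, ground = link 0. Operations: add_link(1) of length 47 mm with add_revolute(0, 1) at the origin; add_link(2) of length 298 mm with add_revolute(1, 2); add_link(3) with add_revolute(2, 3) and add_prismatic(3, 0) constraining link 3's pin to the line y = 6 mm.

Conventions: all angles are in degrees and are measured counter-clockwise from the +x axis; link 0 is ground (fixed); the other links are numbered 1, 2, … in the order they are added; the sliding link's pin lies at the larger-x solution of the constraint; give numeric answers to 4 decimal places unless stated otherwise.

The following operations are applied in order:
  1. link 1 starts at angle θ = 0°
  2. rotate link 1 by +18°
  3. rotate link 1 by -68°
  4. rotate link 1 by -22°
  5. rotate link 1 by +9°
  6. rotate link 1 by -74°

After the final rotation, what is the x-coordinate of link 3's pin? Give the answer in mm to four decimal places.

geometry: r = 47 mm, L = 298 mm, e = 6 mm; θ starts at 0°
rotate link 1 by +18°: θ ← 0° +18° = 18°
rotate link 1 by -68°: θ ← 18° -68° = -50°
rotate link 1 by -22°: θ ← -50° -22° = -72°
rotate link 1 by +9°: θ ← -72° +9° = -63°
rotate link 1 by -74°: θ ← -63° -74° = -137°
crank pin P = (r cos θ, r sin θ) = (-34.373624, -32.053923)
h = r sin θ − e = -32.053923 − 6 = -38.053923
x = r cos θ + √(L² − h²) = -34.373624 + 295.560314 = 261.186690

261.1867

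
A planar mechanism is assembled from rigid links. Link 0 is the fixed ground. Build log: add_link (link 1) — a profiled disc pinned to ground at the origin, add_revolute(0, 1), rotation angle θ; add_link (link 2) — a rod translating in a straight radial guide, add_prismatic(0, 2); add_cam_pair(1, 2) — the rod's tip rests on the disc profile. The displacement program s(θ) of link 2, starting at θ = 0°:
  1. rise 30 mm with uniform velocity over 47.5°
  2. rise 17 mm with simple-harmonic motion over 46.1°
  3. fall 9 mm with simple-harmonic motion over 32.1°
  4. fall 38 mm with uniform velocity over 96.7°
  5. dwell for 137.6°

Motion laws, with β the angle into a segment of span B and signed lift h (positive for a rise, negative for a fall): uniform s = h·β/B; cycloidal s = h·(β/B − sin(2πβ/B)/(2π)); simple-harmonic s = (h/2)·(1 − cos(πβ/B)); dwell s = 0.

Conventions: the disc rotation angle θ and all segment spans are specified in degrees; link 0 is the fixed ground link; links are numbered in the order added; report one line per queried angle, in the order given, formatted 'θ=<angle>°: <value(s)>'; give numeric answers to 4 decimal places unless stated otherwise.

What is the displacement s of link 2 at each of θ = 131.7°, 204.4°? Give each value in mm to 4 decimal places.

seg 1 [0°–47.5°] uniform, h=30: full span → s += 30 → s = 30.0000
seg 2 [47.5°–93.6°] simple-harmonic, h=17: full span → s += 17 → s = 47.0000
seg 3 [93.6°–125.7°] simple-harmonic, h=-9: full span → s += -9 → s = 38.0000
seg 4 [125.7°–222.4°] uniform, h=-38: θ=131.7° here. β=6, B=96.7. -38·6/96.7 = -2.3578 → s = 35.6422
seg 4 [125.7°–222.4°] uniform, h=-38: θ=204.4° here. β=78.7, B=96.7. -38·78.7/96.7 = -30.9266 → s = 7.0734

θ=131.7°: 35.6422
θ=204.4°: 7.0734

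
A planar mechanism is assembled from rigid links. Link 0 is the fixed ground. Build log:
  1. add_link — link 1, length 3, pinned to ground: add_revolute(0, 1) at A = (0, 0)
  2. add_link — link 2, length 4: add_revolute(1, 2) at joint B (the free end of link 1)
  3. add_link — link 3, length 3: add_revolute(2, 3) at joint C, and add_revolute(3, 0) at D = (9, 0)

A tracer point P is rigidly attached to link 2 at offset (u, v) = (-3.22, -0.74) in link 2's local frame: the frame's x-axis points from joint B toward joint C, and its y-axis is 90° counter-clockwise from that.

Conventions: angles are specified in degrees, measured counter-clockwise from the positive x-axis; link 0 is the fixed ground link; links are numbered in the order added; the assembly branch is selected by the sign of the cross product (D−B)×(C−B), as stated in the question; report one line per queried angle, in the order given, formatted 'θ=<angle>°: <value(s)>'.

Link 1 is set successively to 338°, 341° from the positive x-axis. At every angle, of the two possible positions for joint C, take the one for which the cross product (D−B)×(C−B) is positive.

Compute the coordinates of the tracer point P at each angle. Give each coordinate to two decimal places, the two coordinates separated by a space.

A=(0,0), D=(9.00,0)
θ=338°: B = A + 3.00·(cos338°, sin338°) = (2.7816, -1.1238)
θ=338°: |BD| = 6.3192
θ=338°: circle(B,4.00) ∩ circle(D,3.00): a=3.7135, h=1.4867
θ=338°:   candidates: C₊=(6.1714,0.9996) cross=9.395; C₋=(6.7002,-1.9264) cross=-9.395
θ=338°:   branch + wants cross > 0 → take C=(6.1714,0.9996) (cross=9.395)
θ=338°: ex = (C−B)/|BC| = (0.8475,0.5308); ey = (-0.5308,0.8475)
θ=338°: P = B + -3.22·ex + -0.74·ey = (0.4455,-3.4603)
θ=341°: B = A + 3.00·(cos341°, sin341°) = (2.8366, -0.9767)
θ=341°: |BD| = 6.2404
θ=341°: circle(B,4.00) ∩ circle(D,3.00): a=3.6810, h=1.5652
θ=341°:   candidates: C₊=(6.2273,1.1454) cross=9.768; C₋=(6.7172,-1.9465) cross=-9.768
θ=341°:   branch + wants cross > 0 → take C=(6.2273,1.1454) (cross=9.768)
θ=341°: ex = (C−B)/|BC| = (0.8477,0.5305); ey = (-0.5305,0.8477)
θ=341°: P = B + -3.22·ex + -0.74·ey = (0.4996,-3.3123)

θ=338°: 0.45 -3.46
θ=341°: 0.50 -3.31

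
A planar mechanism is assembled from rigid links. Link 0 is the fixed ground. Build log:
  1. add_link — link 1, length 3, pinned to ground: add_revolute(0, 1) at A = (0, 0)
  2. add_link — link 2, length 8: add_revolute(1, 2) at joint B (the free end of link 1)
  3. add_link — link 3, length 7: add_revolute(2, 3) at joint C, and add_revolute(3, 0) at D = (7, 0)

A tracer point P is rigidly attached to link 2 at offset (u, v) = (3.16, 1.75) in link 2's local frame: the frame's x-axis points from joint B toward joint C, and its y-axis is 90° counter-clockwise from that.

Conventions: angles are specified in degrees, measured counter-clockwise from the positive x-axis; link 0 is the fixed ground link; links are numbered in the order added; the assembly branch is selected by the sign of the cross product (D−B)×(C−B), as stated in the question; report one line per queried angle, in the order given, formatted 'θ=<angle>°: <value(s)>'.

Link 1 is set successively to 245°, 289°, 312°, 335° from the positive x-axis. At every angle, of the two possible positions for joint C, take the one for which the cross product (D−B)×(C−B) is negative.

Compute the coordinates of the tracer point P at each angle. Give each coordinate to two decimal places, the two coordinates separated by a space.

A=(0,0), D=(7.00,0)
θ=245°: B = A + 3.00·(cos245°, sin245°) = (-1.2679, -2.7189)
θ=245°: |BD| = 8.7034
θ=245°: circle(B,8.00) ∩ circle(D,7.00): a=5.2135, h=6.0679
θ=245°:   candidates: C₊=(1.7891,4.6740) cross=52.812; C₋=(5.5803,-6.8545) cross=-52.812
θ=245°:   branch - wants cross < 0 → take C=(5.5803,-6.8545) (cross=-52.812)
θ=245°: ex = (C−B)/|BC| = (0.8560,-0.5169); ey = (0.5169,0.8560)
θ=245°: P = B + 3.16·ex + 1.75·ey = (2.3418,-2.8545)
θ=289°: B = A + 3.00·(cos289°, sin289°) = (0.9767, -2.8366)
θ=289°: |BD| = 6.6578
θ=289°: circle(B,8.00) ∩ circle(D,7.00): a=4.4554, h=6.6445
θ=289°:   candidates: C₊=(2.1766,5.0729) cross=44.238; C₋=(7.8384,-6.9496) cross=-44.238
θ=289°:   branch - wants cross < 0 → take C=(7.8384,-6.9496) (cross=-44.238)
θ=289°: ex = (C−B)/|BC| = (0.8577,-0.5141); ey = (0.5141,0.8577)
θ=289°: P = B + 3.16·ex + 1.75·ey = (4.5868,-2.9602)
θ=312°: B = A + 3.00·(cos312°, sin312°) = (2.0074, -2.2294)
θ=312°: |BD| = 5.4678
θ=312°: circle(B,8.00) ∩ circle(D,7.00): a=4.1056, h=6.8662
θ=312°:   candidates: C₊=(2.9565,5.7141) cross=37.543; C₋=(8.5558,-6.8249) cross=-37.543
θ=312°:   branch - wants cross < 0 → take C=(8.5558,-6.8249) (cross=-37.543)
θ=312°: ex = (C−B)/|BC| = (0.8185,-0.5744); ey = (0.5744,0.8185)
θ=312°: P = B + 3.16·ex + 1.75·ey = (5.5993,-2.6122)
θ=335°: B = A + 3.00·(cos335°, sin335°) = (2.7189, -1.2679)
θ=335°: |BD| = 4.4649
θ=335°: circle(B,8.00) ∩ circle(D,7.00): a=3.9122, h=6.9781
θ=335°:   candidates: C₊=(4.4886,6.5340) cross=31.157; C₋=(8.4516,-6.8478) cross=-31.157
θ=335°:   branch - wants cross < 0 → take C=(8.4516,-6.8478) (cross=-31.157)
θ=335°: ex = (C−B)/|BC| = (0.7166,-0.6975); ey = (0.6975,0.7166)
θ=335°: P = B + 3.16·ex + 1.75·ey = (6.2040,-2.2179)

θ=245°: 2.34 -2.85
θ=289°: 4.59 -2.96
θ=312°: 5.60 -2.61
θ=335°: 6.20 -2.22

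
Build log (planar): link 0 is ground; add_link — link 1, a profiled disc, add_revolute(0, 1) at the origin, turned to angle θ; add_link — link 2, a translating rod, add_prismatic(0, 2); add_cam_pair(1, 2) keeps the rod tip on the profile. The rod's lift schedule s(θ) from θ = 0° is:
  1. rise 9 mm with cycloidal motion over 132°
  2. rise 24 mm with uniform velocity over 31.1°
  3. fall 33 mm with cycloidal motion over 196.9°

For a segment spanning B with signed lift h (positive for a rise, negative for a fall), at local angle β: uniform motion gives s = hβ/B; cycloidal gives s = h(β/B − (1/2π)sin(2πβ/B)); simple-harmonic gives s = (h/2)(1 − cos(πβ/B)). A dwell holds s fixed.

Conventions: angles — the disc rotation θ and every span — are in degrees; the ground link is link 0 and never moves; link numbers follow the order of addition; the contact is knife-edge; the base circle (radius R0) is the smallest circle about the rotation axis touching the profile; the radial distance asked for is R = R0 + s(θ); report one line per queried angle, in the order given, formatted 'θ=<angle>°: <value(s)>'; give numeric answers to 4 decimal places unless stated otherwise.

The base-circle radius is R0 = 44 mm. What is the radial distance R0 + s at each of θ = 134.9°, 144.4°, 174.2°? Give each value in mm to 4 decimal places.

seg 1 [0°–132°] cycloidal, h=9: full span → s += 9 → s = 9.0000
seg 2 [132°–163.1°] uniform, h=24: θ=134.9° here. β=2.9, B=31.1. 24·2.9/31.1 = 2.2379 → s = 11.2379
seg 2 [132°–163.1°] uniform, h=24: θ=144.4° here. β=12.4, B=31.1. 24·12.4/31.1 = 9.5691 → s = 18.5691
seg 2 [132°–163.1°] uniform, h=24: full span → s += 24 → s = 33.0000
seg 3 [163.1°–360°] cycloidal, h=-33: θ=174.2° here. β=11.1, B=196.9. -33·(0.0564 − sin(2π·0.0564)/(2π)) = -0.0387 → s = 32.9613
θ=134.9°: R = R0 + s = 44 + 11.2379 = 55.2379
θ=144.4°: R = R0 + s = 44 + 18.5691 = 62.5691
θ=174.2°: R = R0 + s = 44 + 32.9613 = 76.9613

θ=134.9°: 55.2379
θ=144.4°: 62.5691
θ=174.2°: 76.9613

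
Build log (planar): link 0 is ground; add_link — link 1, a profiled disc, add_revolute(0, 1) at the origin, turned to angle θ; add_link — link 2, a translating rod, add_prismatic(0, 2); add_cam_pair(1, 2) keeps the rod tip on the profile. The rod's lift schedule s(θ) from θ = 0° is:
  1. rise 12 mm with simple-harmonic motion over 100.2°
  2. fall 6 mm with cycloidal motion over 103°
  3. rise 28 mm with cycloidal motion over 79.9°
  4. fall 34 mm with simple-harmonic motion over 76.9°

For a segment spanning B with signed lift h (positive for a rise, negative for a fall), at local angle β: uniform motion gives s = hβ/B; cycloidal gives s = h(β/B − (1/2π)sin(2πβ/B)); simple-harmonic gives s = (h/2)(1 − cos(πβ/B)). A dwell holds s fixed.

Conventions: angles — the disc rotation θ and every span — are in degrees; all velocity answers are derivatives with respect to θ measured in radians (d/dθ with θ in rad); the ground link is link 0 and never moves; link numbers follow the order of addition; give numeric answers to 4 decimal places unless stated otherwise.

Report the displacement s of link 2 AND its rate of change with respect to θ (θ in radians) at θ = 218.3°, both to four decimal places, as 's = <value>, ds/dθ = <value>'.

seg 1 [0°–100.2°] simple-harmonic, h=12: full span → s += 12 → s = 12.0000
seg 2 [100.2°–203.2°] cycloidal, h=-6: full span → s += -6 → s = 6.0000
seg 3 [203.2°–283.1°] cycloidal, h=28: θ=218.3° here. β=15.1, B=79.9. 28·(0.1890 − sin(2π·0.1890)/(2π)) = 1.1587 → s = 7.1587
velocity in seg [203.2°–283.1°] (cycloidal), θ in radians: β = 15.1° = 0.2635 rad, B = 79.9° = 1.3945 rad; ds/dθ = (h/B)(1 − cos(2πβ/B)) = (28/1.3945)(1 − cos(2π·0.1890)) = 12.568425 mm/rad

s = 7.1587, ds/dθ = 12.5684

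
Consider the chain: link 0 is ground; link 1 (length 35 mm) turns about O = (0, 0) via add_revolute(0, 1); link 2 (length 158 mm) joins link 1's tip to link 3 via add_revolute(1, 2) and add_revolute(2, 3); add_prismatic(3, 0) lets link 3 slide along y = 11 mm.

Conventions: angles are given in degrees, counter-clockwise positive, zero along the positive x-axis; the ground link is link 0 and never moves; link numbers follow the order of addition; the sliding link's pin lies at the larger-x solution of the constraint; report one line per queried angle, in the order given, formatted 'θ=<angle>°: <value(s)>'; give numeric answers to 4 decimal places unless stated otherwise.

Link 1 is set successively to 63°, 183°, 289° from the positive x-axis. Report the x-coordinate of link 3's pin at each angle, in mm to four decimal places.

geometry: r = 35 mm, L = 158 mm, e = 11 mm
θ=63°: crank pin P = (r cos θ, r sin θ) = (15.889667, 31.185228)
θ=63°: h = r sin θ − e = 31.185228 − 11 = 20.185228
θ=63°: x = r cos θ + √(L² − h²) = 15.889667 + 156.705318 = 172.594985
θ=183°: crank pin P = (r cos θ, r sin θ) = (-34.952034, -1.831758)
θ=183°: h = r sin θ − e = -1.831758 − 11 = -12.831758
θ=183°: x = r cos θ + √(L² − h²) = -34.952034 + 157.478081 = 122.526047
θ=289°: crank pin P = (r cos θ, r sin θ) = (11.394885, -33.093150)
θ=289°: h = r sin θ − e = -33.093150 − 11 = -44.093150
θ=289°: x = r cos θ + √(L² − h²) = 11.394885 + 151.722754 = 163.117640

θ=63°: 172.5950
θ=183°: 122.5260
θ=289°: 163.1176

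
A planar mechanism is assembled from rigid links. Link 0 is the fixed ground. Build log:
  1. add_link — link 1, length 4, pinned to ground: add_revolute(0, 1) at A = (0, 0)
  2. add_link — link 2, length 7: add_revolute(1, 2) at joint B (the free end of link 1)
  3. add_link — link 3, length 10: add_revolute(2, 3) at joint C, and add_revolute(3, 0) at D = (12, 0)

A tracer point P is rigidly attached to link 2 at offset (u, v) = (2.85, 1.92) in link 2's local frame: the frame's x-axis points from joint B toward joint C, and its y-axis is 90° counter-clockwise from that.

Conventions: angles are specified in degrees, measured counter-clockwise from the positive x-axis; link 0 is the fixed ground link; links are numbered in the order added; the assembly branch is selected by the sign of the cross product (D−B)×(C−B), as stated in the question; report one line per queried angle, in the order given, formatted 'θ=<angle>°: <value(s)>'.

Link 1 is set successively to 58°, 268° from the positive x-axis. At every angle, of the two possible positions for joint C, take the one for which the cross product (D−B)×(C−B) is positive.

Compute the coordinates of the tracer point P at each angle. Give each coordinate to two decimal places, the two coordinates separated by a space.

A=(0,0), D=(12.00,0)
θ=58°: B = A + 4.00·(cos58°, sin58°) = (2.1197, 3.3922)
θ=58°: |BD| = 10.4464
θ=58°: circle(B,7.00) ∩ circle(D,10.00): a=2.7822, h=6.4234
θ=58°:   candidates: C₊=(6.8369,8.5640) cross=67.101; C₋=(2.6653,-3.5865) cross=-67.101
θ=58°:   branch + wants cross > 0 → take C=(6.8369,8.5640) (cross=67.101)
θ=58°: ex = (C−B)/|BC| = (0.6739,0.7388); ey = (-0.7388,0.6739)
θ=58°: P = B + 2.85·ex + 1.92·ey = (2.6217,6.7917)
θ=268°: B = A + 4.00·(cos268°, sin268°) = (-0.1396, -3.9976)
θ=268°: |BD| = 12.7809
θ=268°: circle(B,7.00) ∩ circle(D,10.00): a=4.3953, h=5.4481
θ=268°:   candidates: C₊=(2.3311,2.5519) cross=69.631; C₋=(5.7392,-7.7976) cross=-69.631
θ=268°:   branch + wants cross > 0 → take C=(2.3311,2.5519) (cross=69.631)
θ=268°: ex = (C−B)/|BC| = (0.3530,0.9356); ey = (-0.9356,0.3530)
θ=268°: P = B + 2.85·ex + 1.92·ey = (-0.9301,-0.6533)

θ=58°: 2.62 6.79
θ=268°: -0.93 -0.65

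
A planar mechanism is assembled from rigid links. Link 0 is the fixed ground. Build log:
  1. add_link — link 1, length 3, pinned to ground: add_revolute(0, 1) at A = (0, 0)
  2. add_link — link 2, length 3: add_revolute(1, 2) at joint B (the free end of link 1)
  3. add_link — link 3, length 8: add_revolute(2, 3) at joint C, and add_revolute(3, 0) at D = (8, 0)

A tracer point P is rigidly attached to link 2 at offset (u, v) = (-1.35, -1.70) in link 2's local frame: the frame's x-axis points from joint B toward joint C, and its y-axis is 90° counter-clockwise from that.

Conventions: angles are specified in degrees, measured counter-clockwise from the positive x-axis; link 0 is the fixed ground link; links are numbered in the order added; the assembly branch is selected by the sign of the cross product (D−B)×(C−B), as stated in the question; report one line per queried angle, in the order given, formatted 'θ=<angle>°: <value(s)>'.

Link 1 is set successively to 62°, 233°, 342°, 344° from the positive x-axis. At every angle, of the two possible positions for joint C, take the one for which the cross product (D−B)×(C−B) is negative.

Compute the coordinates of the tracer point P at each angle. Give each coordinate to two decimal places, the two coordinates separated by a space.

A=(0,0), D=(8.00,0)
θ=62°: B = A + 3.00·(cos62°, sin62°) = (1.4084, 2.6488)
θ=62°: |BD| = 7.1039
θ=62°: circle(B,3.00) ∩ circle(D,8.00): a=-0.3192, h=2.9830
θ=62°:   candidates: C₊=(2.2245,5.5357) cross=21.191; C₋=(0.0000,0.0000) cross=-21.191
θ=62°:   branch - wants cross < 0 → take C=(0.0000,0.0000) (cross=-21.191)
θ=62°: ex = (C−B)/|BC| = (-0.4695,-0.8829); ey = (0.8829,-0.4695)
θ=62°: P = B + -1.35·ex + -1.70·ey = (0.5412,4.6389)
θ=233°: B = A + 3.00·(cos233°, sin233°) = (-1.8054, -2.3959)
θ=233°: |BD| = 10.0939
θ=233°: circle(B,3.00) ∩ circle(D,8.00): a=2.3225, h=1.8989
θ=233°:   candidates: C₊=(0.0000,-0.0000) cross=19.167; C₋=(0.9014,-3.6892) cross=-19.167
θ=233°:   branch - wants cross < 0 → take C=(0.9014,-3.6892) (cross=-19.167)
θ=233°: ex = (C−B)/|BC| = (0.9023,-0.4311); ey = (0.4311,0.9023)
θ=233°: P = B + -1.35·ex + -1.70·ey = (-3.7564,-3.3478)
θ=342°: B = A + 3.00·(cos342°, sin342°) = (2.8532, -0.9271)
θ=342°: |BD| = 5.2297
θ=342°: circle(B,3.00) ∩ circle(D,8.00): a=-2.6436, h=1.4181
θ=342°:   candidates: C₊=(-0.0000,-0.0000) cross=7.416; C₋=(0.5028,-2.7914) cross=-7.416
θ=342°:   branch - wants cross < 0 → take C=(0.5028,-2.7914) (cross=-7.416)
θ=342°: ex = (C−B)/|BC| = (-0.7835,-0.6214); ey = (0.6214,-0.7835)
θ=342°: P = B + -1.35·ex + -1.70·ey = (2.8544,1.2438)
θ=344°: B = A + 3.00·(cos344°, sin344°) = (2.8838, -0.8269)
θ=344°: |BD| = 5.1826
θ=344°: circle(B,3.00) ∩ circle(D,8.00): a=-2.7149, h=1.2764
θ=344°:   candidates: C₊=(-0.0000,-0.0000) cross=6.615; C₋=(0.4073,-2.5202) cross=-6.615
θ=344°:   branch - wants cross < 0 → take C=(0.4073,-2.5202) (cross=-6.615)
θ=344°: ex = (C−B)/|BC| = (-0.8255,-0.5644); ey = (0.5644,-0.8255)
θ=344°: P = B + -1.35·ex + -1.70·ey = (3.0387,1.3384)

θ=62°: 0.54 4.64
θ=233°: -3.76 -3.35
θ=342°: 2.85 1.24
θ=344°: 3.04 1.34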